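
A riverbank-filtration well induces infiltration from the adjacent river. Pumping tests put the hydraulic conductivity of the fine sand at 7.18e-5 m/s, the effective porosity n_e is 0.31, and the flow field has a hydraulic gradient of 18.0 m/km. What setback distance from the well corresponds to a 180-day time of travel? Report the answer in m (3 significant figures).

64.8 m

K = 7.18e-5 m/s × 86400 s/d = 6.204 m/d
Specific discharge q = 6.204 × 0.018 = 0.1117 m/d
Average linear velocity = 0.1117 / 0.31 = 0.3602 m/d
L = v × T = 0.3602 × 180 = 64.84 m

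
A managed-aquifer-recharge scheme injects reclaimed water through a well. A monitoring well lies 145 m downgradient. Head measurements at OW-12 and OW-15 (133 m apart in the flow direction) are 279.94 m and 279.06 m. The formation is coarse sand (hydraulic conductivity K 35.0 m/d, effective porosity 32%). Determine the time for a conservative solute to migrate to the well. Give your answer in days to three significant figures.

Hydraulic gradient i = (279.94 − 279.06) / 133 = 0.88 / 133 = 0.006617
Specific discharge q = 35.0 × 0.006617 = 0.2316 m/d
Seepage velocity v = q / n = 0.2316 / 0.32 = 0.7237 m/d
t = L / v = 145 / 0.7237 = 200.4 d

200 days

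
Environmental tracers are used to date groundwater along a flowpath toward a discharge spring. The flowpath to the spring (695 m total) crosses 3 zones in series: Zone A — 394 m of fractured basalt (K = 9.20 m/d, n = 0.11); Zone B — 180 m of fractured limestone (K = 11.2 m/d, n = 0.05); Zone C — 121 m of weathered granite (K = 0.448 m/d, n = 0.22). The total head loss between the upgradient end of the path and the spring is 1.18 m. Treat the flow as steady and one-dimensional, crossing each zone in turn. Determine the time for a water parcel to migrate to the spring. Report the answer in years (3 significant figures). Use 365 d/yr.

Steady 1-D flow in series ⇒ the Darcy flux q is identical in every zone and the zone head losses add (resistances L/K in series).
Σ(L/K) = 394/9.20 + 180/11.2 + 121/0.448 = 42.83 + 16.07 + 270.1 = 329.0 d
q = ΔH / Σ(L/K) = 1.18 / 329.0 = 0.003587 m/d (same in every zone)
Zone A: v = q/n = 0.003587/0.11 = 0.03261 m/d → t_A = 394/0.03261 = 12080 d
Zone B: v = q/n = 0.003587/0.05 = 0.07174 m/d → t_B = 180/0.07174 = 2509 d
Zone C: v = q/n = 0.003587/0.22 = 0.01630 m/d → t_C = 121/0.01630 = 7422 d
Total t = 12080 + 2509 + 7422 = 22010 d
   = 22010 / 365 = 60.3 yr

60.3 years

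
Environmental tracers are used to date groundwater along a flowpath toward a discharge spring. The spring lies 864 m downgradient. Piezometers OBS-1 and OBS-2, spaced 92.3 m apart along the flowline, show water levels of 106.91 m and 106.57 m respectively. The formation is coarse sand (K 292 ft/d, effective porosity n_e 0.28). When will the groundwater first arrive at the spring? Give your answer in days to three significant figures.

Hydraulic gradient i = (106.91 − 106.57) / 92.3 = 0.34 / 92.3 = 0.003684
K = 292 ft/d × 0.3048 = 89.00 m/d
q = Ki = 89.00 × 0.003684 = 0.3278 m/d
v = Ki/n = 89.00·0.003684/0.28 = 1.171 m/d
t = L / v = 864 / 1.171 = 737.9 d

738 days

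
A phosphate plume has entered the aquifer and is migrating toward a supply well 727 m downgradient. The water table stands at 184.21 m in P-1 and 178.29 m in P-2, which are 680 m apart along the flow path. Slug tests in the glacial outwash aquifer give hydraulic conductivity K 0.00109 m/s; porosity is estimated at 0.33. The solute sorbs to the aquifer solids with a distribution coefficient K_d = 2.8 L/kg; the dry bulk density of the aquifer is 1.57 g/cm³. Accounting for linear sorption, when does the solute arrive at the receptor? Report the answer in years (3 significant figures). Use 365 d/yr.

11.5 years

Hydraulic gradient i = (184.21 − 178.29) / 680 = 5.92 / 680 = 0.008706
K = 0.00109 m/s × 86400 s/d = 94.18 m/d
Specific discharge q = 94.18 × 0.008706 = 0.8199 m/d
Seepage velocity v = q / n = 0.8199 / 0.33 = 2.485 m/d
Retardation R = 1 + ρ_b·K_d/n = 1 + 1.57×2.8/0.33 = 14.32
Contaminant velocity v_c = v/R = 2.485/14.32 = 0.1735 m/d
t = L/v_c = 727/0.1735 = 4191 d
   = 4191/365 = 11.5 yr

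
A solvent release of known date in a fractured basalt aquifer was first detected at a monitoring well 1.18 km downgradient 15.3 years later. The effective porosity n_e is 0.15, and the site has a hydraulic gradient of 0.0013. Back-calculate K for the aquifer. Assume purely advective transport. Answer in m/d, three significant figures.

24.4 m/d

t = 15.3 years = 5585 d
L = 1.18 km = 1180 m
v = L / t = 1180 / 5585 = 0.2113 m/d
K = v · n / i = 0.2113 × 0.15 / 0.0013 = 24.4 m/d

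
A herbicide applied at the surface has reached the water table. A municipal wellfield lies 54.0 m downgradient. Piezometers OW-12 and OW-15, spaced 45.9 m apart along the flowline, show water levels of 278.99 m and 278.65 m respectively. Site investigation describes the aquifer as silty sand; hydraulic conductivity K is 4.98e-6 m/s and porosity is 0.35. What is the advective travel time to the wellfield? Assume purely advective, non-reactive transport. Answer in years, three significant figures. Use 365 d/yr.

Hydraulic gradient i = (278.99 − 278.65) / 45.9 = 0.34 / 45.9 = 0.007407
K = 4.98e-6 m/s × 86400 s/d = 0.4303 m/d
Darcy flux q = K·i = 0.4303 × 0.007407 = 0.003187 m/d
Average linear velocity = 0.003187 / 0.35 = 0.009106 m/d
t = L / v = 54.0 / 0.009106 = 5930 d
   = 5930 / 365 = 16.2 yr

16.2 years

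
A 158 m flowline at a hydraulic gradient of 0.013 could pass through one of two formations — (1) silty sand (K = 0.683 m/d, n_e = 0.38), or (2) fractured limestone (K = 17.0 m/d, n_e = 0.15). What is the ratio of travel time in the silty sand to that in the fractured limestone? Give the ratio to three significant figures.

Unit 1 (silty sand): v = 0.683×0.013/0.38 = 0.02337 m/d, t = 158/0.02337 = 6762 d
Unit 2 (fractured limestone): v = 17.0×0.013/0.15 = 1.473 m/d, t = 158/1.473 = 107.2 d
t(silty sand) / t(fractured limestone) = 6762/107.2 = 63.1

63.1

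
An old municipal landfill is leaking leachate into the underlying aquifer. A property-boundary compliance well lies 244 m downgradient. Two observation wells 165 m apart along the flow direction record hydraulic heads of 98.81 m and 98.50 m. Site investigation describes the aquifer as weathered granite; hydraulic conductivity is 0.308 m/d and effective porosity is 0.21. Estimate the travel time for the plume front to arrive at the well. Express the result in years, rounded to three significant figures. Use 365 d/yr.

243 years

Hydraulic gradient i = (98.81 − 98.50) / 165 = 0.31 / 165 = 0.001879
q = Ki = 0.308 × 0.001879 = 5.787e-4 m/d
Seepage velocity v = q / n = 5.787e-4 / 0.21 = 0.002756 m/d
t = L / v = 244 / 0.002756 = 88550 d
   = 88550 / 365 = 243 yr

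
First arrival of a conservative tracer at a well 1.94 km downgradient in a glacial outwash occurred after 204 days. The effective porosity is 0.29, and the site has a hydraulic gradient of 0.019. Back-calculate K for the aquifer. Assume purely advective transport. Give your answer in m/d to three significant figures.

145 m/d

L = 1.94 km = 1940 m
v = L / t = 1940 / 204 = 9.510 m/d
K = v · n / i = 9.510 × 0.29 / 0.019 = 145 m/d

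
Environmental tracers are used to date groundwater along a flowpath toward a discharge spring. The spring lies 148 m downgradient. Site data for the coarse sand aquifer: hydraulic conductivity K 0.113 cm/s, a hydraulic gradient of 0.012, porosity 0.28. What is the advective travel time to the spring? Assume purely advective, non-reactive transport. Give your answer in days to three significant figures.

K = 0.113 cm/s × 864 = 97.63 m/d
Darcy flux q = K·i = 97.63 × 0.012 = 1.172 m/d
v_s = q/n_e = 1.172/0.28 = 4.184 m/d
t = L / v = 148 / 4.184 = 35.37 d

35.4 days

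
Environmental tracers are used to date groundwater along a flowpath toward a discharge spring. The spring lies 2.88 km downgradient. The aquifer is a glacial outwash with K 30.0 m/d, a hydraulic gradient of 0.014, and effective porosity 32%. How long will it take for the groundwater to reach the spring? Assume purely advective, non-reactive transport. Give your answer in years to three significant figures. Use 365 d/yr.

Darcy flux q = K·i = 30.0 × 0.014 = 0.4200 m/d
Average linear velocity = 0.4200 / 0.32 = 1.313 m/d
L = 2.88 km = 2880 m
t = L / v = 2880 / 1.313 = 2194 d
   = 2194 / 365 = 6.01 yr

6.01 years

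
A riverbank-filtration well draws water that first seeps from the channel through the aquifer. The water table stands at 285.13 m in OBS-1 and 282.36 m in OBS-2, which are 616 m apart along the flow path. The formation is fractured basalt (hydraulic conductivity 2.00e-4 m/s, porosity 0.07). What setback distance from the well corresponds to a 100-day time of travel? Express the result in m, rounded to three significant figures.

111 m

Hydraulic gradient i = (285.13 − 282.36) / 616 = 2.77 / 616 = 0.004497
K = 2.00e-4 m/s × 86400 s/d = 17.28 m/d
Specific discharge q = 17.28 × 0.004497 = 0.07770 m/d
v_s = q/n_e = 0.07770/0.07 = 1.110 m/d
L = v × T = 1.110 × 100 = 111.0 m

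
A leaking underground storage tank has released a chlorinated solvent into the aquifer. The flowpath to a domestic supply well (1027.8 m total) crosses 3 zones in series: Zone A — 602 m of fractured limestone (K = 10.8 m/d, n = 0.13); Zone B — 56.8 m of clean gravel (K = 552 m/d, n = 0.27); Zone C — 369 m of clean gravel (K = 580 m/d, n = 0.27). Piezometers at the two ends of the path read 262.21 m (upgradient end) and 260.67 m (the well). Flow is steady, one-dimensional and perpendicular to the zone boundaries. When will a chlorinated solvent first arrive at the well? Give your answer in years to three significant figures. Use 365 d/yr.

Total head drop ΔH = 262.21 − 260.67 = 1.54 m
Continuity: the same q passes through each zone, so ΔH = q·Σ(L_j/K_j) — the zones act as resistances in series.
Σ(L/K) = 602/10.8 + 56.8/552 + 369/580 = 55.74 + 0.1029 + 0.6362 = 56.48 d
q = ΔH / Σ(L/K) = 1.54 / 56.48 = 0.02727 m/d (same in every zone)
Zone A: v = q/n = 0.02727/0.13 = 0.2097 m/d → t_A = 602/0.2097 = 2870 d
Zone B: v = q/n = 0.02727/0.27 = 0.1010 m/d → t_B = 56.8/0.1010 = 562.5 d
Zone C: v = q/n = 0.02727/0.27 = 0.1010 m/d → t_C = 369/0.1010 = 3654 d
Total t = 2870 + 562.5 + 3654 = 7087 d
   = 7087 / 365 = 19.4 yr

19.4 years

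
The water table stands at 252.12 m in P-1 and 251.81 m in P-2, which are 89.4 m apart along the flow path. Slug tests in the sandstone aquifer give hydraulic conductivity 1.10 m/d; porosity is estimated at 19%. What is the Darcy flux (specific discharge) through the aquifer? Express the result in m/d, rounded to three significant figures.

Hydraulic gradient i = (252.12 − 251.81) / 89.4 = 0.31 / 89.4 = 0.003468
Darcy flux q = K·i = 1.10 × 0.003468 = 0.003814 m/d

0.00381 m/d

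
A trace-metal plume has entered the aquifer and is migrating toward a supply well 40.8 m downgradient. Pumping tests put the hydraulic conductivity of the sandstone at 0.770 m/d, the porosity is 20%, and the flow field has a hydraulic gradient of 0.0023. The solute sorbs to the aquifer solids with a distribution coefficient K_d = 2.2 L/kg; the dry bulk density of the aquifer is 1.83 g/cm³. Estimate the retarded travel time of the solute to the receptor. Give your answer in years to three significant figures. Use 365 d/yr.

q = Ki = 0.770 × 0.0023 = 0.001771 m/d
v_s = q/n_e = 0.001771/0.20 = 0.008855 m/d
Retardation R = 1 + ρ_b·K_d/n = 1 + 1.83×2.2/0.20 = 21.13
Contaminant velocity v_c = v/R = 0.008855/21.13 = 4.191e-4 m/d
t = L/v_c = 40.8/4.191e-4 = 97360 d
   = 97360/365 = 267 yr

267 years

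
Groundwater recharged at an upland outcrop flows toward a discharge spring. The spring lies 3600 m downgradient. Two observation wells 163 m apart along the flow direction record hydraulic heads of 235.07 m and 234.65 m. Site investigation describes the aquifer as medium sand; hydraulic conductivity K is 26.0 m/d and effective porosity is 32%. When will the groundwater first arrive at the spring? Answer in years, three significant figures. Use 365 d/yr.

Hydraulic gradient i = (235.07 − 234.65) / 163 = 0.42 / 163 = 0.002577
Specific discharge q = 26.0 × 0.002577 = 0.06699 m/d
Average linear velocity = 0.06699 / 0.32 = 0.2094 m/d
t = L / v = 3600 / 0.2094 = 17200 d
   = 17200 / 365 = 47.1 yr

47.1 years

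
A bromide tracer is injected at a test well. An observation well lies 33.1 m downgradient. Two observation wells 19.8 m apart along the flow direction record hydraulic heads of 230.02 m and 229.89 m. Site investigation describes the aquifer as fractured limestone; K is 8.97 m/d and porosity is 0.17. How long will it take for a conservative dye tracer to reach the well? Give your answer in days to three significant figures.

Hydraulic gradient i = (230.02 − 229.89) / 19.8 = 0.13 / 19.8 = 0.006566
Darcy flux q = K·i = 8.97 × 0.006566 = 0.05889 m/d
v_s = q/n_e = 0.05889/0.17 = 0.3464 m/d
t = L / v = 33.1 / 0.3464 = 95.54 d

95.5 days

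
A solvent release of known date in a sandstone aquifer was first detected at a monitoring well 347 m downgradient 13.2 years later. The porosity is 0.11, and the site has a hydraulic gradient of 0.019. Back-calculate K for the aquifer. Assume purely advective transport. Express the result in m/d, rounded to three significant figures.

t = 13.2 years = 4818 d
v = L / t = 347 / 4818 = 0.07202 m/d
K = v · n / i = 0.07202 × 0.11 / 0.019 = 0.417 m/d

0.417 m/d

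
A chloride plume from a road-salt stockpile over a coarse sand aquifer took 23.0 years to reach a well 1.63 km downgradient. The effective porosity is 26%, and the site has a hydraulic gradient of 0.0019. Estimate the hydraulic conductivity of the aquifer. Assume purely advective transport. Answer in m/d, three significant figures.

t = 23.0 years = 8395 d
L = 1.63 km = 1630 m
v = L / t = 1630 / 8395 = 0.1942 m/d
K = v · n / i = 0.1942 × 0.26 / 0.0019 = 26.6 m/d

26.6 m/d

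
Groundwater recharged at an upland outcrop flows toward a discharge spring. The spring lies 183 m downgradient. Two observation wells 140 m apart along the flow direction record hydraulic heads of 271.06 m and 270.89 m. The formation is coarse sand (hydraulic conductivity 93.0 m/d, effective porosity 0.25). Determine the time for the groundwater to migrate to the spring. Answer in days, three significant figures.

405 days

Hydraulic gradient i = (271.06 − 270.89) / 140 = 0.17 / 140 = 0.001214
Darcy flux q = K·i = 93.0 × 0.001214 = 0.1129 m/d
v_s = q/n_e = 0.1129/0.25 = 0.4517 m/d
t = L / v = 183 / 0.4517 = 405.1 d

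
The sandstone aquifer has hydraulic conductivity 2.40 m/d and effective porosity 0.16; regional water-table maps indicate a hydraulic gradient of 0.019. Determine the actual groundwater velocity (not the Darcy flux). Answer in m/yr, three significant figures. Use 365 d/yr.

q = Ki = 2.40 × 0.019 = 0.04560 m/d
v = Ki/n = 2.40·0.019/0.16 = 0.2850 m/d
   = 0.2850 × 365 = 104 m/yr

104 m/yr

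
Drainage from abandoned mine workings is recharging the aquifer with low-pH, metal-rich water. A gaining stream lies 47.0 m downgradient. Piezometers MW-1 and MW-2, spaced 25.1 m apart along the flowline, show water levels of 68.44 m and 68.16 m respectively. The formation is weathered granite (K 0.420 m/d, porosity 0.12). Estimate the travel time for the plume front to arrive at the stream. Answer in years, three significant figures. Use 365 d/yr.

3.30 years

Hydraulic gradient i = (68.44 − 68.16) / 25.1 = 0.28 / 25.1 = 0.01116
Darcy flux q = K·i = 0.420 × 0.01116 = 0.004685 m/d
Average linear velocity = 0.004685 / 0.12 = 0.03904 m/d
t = L / v = 47.0 / 0.03904 = 1204 d
   = 1204 / 365 = 3.30 yr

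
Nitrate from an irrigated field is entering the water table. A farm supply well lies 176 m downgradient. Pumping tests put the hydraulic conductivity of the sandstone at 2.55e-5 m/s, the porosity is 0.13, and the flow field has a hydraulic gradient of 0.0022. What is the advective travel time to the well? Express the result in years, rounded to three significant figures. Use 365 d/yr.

12.9 years

K = 2.55e-5 m/s × 86400 s/d = 2.203 m/d
q = Ki = 2.203 × 0.0022 = 0.004847 m/d
v = Ki/n = 2.203·0.0022/0.13 = 0.03728 m/d
t = L / v = 176 / 0.03728 = 4720 d
   = 4720 / 365 = 12.9 yr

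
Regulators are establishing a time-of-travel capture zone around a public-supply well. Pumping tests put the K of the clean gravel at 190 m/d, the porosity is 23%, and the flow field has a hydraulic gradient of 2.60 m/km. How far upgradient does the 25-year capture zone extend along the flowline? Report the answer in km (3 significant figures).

Darcy flux q = K·i = 190 × 0.0026 = 0.4940 m/d
Seepage velocity v = q / n = 0.4940 / 0.23 = 2.148 m/d
T = 25 yr × 365 = 9125 d
L = v × T = 2.148 × 9125 = 19600 m
   = 19.6 km

19.6 km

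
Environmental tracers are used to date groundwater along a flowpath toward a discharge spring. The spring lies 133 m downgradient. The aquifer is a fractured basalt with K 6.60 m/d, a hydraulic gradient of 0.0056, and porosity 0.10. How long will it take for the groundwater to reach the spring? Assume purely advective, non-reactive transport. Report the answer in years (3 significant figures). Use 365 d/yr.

q = Ki = 6.60 × 0.0056 = 0.03696 m/d
v_s = q/n_e = 0.03696/0.10 = 0.3696 m/d
t = L / v = 133 / 0.3696 = 359.8 d
   = 359.8 / 365 = 0.986 yr

0.986 years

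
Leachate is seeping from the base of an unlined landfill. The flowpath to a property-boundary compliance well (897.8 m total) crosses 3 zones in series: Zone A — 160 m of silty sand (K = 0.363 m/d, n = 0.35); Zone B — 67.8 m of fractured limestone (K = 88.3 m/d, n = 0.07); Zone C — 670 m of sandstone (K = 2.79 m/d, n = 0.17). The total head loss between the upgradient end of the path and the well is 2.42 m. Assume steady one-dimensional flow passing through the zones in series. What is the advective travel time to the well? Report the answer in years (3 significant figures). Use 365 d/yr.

Continuity: the same q passes through each zone, so ΔH = q·Σ(L_j/K_j) — the zones act as resistances in series.
Σ(L/K) = 160/0.363 + 67.8/88.3 + 670/2.79 = 440.8 + 0.7678 + 240.1 = 681.7 d
q = ΔH / Σ(L/K) = 2.42 / 681.7 = 0.003550 m/d (same in every zone)
Zone A: v = q/n = 0.003550/0.35 = 0.01014 m/d → t_A = 160/0.01014 = 15770 d
Zone B: v = q/n = 0.003550/0.07 = 0.05071 m/d → t_B = 67.8/0.05071 = 1337 d
Zone C: v = q/n = 0.003550/0.17 = 0.02088 m/d → t_C = 670/0.02088 = 32080 d
Total t = 15770 + 1337 + 32080 = 49200 d
   = 49200 / 365 = 135 yr

135 years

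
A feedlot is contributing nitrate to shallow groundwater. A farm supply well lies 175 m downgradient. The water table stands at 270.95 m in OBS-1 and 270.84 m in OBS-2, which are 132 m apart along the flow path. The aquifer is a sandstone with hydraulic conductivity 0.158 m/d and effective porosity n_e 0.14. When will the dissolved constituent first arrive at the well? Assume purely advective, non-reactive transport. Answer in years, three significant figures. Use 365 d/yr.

510 years

Hydraulic gradient i = (270.95 − 270.84) / 132 = 0.11 / 132 = 8.333e-4
q = Ki = 0.158 × 8.333e-4 = 1.317e-4 m/d
Average linear velocity = 1.317e-4 / 0.14 = 9.405e-4 m/d
t = L / v = 175 / 9.405e-4 = 186100 d
   = 186100 / 365 = 510 yr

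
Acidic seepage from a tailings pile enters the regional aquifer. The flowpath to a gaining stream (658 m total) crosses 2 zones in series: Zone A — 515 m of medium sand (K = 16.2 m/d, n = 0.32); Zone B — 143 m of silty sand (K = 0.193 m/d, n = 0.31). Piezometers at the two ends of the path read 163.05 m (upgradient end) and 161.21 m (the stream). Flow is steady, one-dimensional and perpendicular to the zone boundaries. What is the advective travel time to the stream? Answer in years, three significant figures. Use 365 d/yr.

241 years

Total head drop ΔH = 163.05 − 161.21 = 1.84 m
Steady 1-D flow in series ⇒ the Darcy flux q is identical in every zone and the zone head losses add (resistances L/K in series).
Σ(L/K) = 515/16.2 + 143/0.193 = 31.79 + 740.9 = 772.7 d
q = ΔH / Σ(L/K) = 1.84 / 772.7 = 0.002381 m/d (same in every zone)
Zone A: v = q/n = 0.002381/0.32 = 0.007441 m/d → t_A = 515/0.007441 = 69210 d
Zone B: v = q/n = 0.002381/0.31 = 0.007681 m/d → t_B = 143/0.007681 = 18620 d
Total t = 69210 + 18620 = 87830 d
   = 87830 / 365 = 241 yr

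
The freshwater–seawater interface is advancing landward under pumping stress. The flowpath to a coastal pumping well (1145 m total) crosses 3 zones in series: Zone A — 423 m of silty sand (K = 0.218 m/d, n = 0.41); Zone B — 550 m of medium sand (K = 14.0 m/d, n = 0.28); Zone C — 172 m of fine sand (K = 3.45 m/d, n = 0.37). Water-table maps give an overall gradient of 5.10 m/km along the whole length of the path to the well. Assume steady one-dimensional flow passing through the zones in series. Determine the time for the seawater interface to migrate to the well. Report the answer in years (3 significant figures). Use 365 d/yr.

372 years

Steady 1-D flow in series ⇒ the Darcy flux q is identical in every zone and the zone head losses add (resistances L/K in series).
Σ(L/K) = 423/0.218 + 550/14.0 + 172/3.45 = 1940 + 39.29 + 49.86 = 2030 d
K_eq = L_total / Σ(L/K) = 1145 / 2030 = 0.5642 m/d
q = K_eq · i = 0.5642 × 0.0051 = 0.002877 m/d (same in every zone)
Zone A: v = q/n = 0.002877/0.41 = 0.007018 m/d → t_A = 423/0.007018 = 60280 d
Zone B: v = q/n = 0.002877/0.28 = 0.01028 m/d → t_B = 550/0.01028 = 53520 d
Zone C: v = q/n = 0.002877/0.37 = 0.007776 m/d → t_C = 172/0.007776 = 22120 d
Total t = 60280 + 53520 + 22120 = 135900 d
   = 135900 / 365 = 372 yr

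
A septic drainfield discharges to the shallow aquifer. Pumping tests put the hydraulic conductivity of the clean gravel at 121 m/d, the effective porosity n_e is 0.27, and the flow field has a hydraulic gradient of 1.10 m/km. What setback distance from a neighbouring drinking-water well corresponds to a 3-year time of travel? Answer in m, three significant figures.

540 m

Specific discharge q = 121 × 0.0011 = 0.1331 m/d
Seepage velocity v = q / n = 0.1331 / 0.27 = 0.4930 m/d
T = 3 yr × 365 = 1095 d
L = v × T = 0.4930 × 1095 = 539.8 m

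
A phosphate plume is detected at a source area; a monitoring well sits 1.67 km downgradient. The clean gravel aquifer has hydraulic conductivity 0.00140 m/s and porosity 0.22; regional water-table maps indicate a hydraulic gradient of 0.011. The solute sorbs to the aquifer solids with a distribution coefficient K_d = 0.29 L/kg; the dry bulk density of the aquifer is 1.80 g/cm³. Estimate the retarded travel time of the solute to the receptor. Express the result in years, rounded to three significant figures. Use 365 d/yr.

K = 0.00140 m/s × 86400 s/d = 121.0 m/d
Darcy flux q = K·i = 121.0 × 0.011 = 1.331 m/d
Average linear velocity = 1.331 / 0.22 = 6.048 m/d
Retardation R = 1 + ρ_b·K_d/n = 1 + 1.80×0.29/0.22 = 3.373
Contaminant velocity v_c = v/R = 6.048/3.373 = 1.793 m/d
L = 1.67 km = 1670 m
t = L/v_c = 1670/1.793 = 931.3 d
   = 931.3/365 = 2.55 yr

2.55 years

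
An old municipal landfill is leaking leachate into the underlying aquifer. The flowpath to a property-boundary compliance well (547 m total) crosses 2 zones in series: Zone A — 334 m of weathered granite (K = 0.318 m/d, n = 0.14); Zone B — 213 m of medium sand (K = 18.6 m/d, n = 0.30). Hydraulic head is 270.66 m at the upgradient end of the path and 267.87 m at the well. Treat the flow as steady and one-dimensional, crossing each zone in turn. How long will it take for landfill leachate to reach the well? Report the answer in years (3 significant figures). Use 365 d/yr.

115 years

Total head drop ΔH = 270.66 − 267.87 = 2.79 m
Steady 1-D flow in series ⇒ the Darcy flux q is identical in every zone and the zone head losses add (resistances L/K in series).
Σ(L/K) = 334/0.318 + 213/18.6 = 1050 + 11.45 = 1062 d
q = ΔH / Σ(L/K) = 2.79 / 1062 = 0.002628 m/d (same in every zone)
Zone A: v = q/n = 0.002628/0.14 = 0.01877 m/d → t_A = 334/0.01877 = 17800 d
Zone B: v = q/n = 0.002628/0.30 = 0.008759 m/d → t_B = 213/0.008759 = 24320 d
Total t = 17800 + 24320 = 42110 d
   = 42110 / 365 = 115 yr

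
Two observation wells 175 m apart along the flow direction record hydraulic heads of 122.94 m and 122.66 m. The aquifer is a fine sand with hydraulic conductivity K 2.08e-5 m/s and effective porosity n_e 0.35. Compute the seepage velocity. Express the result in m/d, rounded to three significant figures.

Hydraulic gradient i = (122.94 − 122.66) / 175 = 0.28 / 175 = 0.001600
K = 2.08e-5 m/s × 86400 s/d = 1.797 m/d
Specific discharge q = 1.797 × 0.001600 = 0.002875 m/d
v = Ki/n = 1.797·0.001600/0.35 = 0.008215 m/d

0.00822 m/d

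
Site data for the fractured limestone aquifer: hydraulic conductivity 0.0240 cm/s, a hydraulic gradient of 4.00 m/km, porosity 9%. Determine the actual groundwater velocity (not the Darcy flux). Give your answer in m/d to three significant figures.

0.922 m/d

K = 0.0240 cm/s × 864 = 20.74 m/d
q = Ki = 20.74 × 0.0040 = 0.08294 m/d
v_s = q/n_e = 0.08294/0.09 = 0.9216 m/d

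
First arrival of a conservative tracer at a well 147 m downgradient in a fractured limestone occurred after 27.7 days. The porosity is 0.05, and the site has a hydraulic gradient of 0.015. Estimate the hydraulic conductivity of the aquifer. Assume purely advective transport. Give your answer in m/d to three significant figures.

v = L / t = 147 / 27.7 = 5.307 m/d
K = v · n / i = 5.307 × 0.05 / 0.015 = 17.7 m/d

17.7 m/d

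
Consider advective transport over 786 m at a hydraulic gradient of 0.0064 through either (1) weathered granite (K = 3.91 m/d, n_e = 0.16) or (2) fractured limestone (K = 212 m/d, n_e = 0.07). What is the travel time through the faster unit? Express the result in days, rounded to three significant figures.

Unit 1 (weathered granite): v = 3.91×0.0064/0.16 = 0.1564 m/d, t = 786/0.1564 = 5026 d
Unit 2 (fractured limestone): v = 212×0.0064/0.07 = 19.38 m/d, t = 786/19.38 = 40.55 d
Faster unit: t = 40.6 d

40.6 days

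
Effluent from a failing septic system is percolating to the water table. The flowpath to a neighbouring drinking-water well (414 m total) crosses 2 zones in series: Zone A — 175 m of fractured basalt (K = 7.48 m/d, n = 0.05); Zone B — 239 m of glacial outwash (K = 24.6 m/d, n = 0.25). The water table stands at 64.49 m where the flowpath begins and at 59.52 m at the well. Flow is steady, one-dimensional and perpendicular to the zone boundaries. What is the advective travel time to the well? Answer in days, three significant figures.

456 days

Total head drop ΔH = 64.49 − 59.52 = 4.97 m
Continuity: the same q passes through each zone, so ΔH = q·Σ(L_j/K_j) — the zones act as resistances in series.
Σ(L/K) = 175/7.48 + 239/24.6 = 23.40 + 9.715 = 33.11 d
q = ΔH / Σ(L/K) = 4.97 / 33.11 = 0.1501 m/d (same in every zone)
Zone A: v = q/n = 0.1501/0.05 = 3.002 m/d → t_A = 175/3.002 = 58.29 d
Zone B: v = q/n = 0.1501/0.25 = 0.6004 m/d → t_B = 239/0.6004 = 398.1 d
Total t = 58.29 + 398.1 = 456.4 d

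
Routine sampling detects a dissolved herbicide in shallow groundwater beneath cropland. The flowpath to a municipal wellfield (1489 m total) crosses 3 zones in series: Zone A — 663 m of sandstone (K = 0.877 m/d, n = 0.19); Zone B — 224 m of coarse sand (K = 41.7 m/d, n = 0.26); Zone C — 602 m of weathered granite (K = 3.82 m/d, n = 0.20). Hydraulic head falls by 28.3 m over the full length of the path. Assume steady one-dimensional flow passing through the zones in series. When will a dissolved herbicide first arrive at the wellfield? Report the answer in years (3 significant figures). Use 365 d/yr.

Continuity: the same q passes through each zone, so ΔH = q·Σ(L_j/K_j) — the zones act as resistances in series.
Σ(L/K) = 663/0.877 + 224/41.7 + 602/3.82 = 756.0 + 5.372 + 157.6 = 918.9 d
q = ΔH / Σ(L/K) = 28.3 / 918.9 = 0.03080 m/d (same in every zone)
Zone A: v = q/n = 0.03080/0.19 = 0.1621 m/d → t_A = 663/0.1621 = 4090 d
Zone B: v = q/n = 0.03080/0.26 = 0.1184 m/d → t_B = 224/0.1184 = 1891 d
Zone C: v = q/n = 0.03080/0.20 = 0.1540 m/d → t_C = 602/0.1540 = 3910 d
Total t = 4090 + 1891 + 3910 = 9891 d
   = 9891 / 365 = 27.1 yr

27.1 years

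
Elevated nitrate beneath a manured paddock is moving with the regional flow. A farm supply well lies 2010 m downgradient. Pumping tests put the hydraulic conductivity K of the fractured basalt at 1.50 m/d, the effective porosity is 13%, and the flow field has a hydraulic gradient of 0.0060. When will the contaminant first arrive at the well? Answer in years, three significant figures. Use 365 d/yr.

79.5 years

Darcy flux q = K·i = 1.50 × 0.0060 = 0.009000 m/d
Average linear velocity = 0.009000 / 0.13 = 0.06923 m/d
t = L / v = 2010 / 0.06923 = 29030 d
   = 29030 / 365 = 79.5 yr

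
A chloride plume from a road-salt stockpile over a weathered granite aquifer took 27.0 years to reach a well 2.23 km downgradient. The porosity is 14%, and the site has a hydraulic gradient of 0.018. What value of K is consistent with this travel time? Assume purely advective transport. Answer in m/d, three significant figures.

t = 27.0 years = 9855 d
L = 2.23 km = 2230 m
v = L / t = 2230 / 9855 = 0.2263 m/d
K = v · n / i = 0.2263 × 0.14 / 0.018 = 1.76 m/d

1.76 m/d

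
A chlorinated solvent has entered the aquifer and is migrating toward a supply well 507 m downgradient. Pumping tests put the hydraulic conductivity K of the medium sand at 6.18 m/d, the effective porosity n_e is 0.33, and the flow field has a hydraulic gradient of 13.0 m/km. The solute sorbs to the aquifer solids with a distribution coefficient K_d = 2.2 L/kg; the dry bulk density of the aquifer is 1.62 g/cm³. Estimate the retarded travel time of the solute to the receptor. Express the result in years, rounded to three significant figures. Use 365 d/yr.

Specific discharge q = 6.18 × 0.013 = 0.08034 m/d
v = Ki/n = 6.18·0.013/0.33 = 0.2435 m/d
Retardation R = 1 + ρ_b·K_d/n = 1 + 1.62×2.2/0.33 = 11.80
Contaminant velocity v_c = v/R = 0.2435/11.80 = 0.02063 m/d
t = L/v_c = 507/0.02063 = 24570 d
   = 24570/365 = 67.3 yr

67.3 years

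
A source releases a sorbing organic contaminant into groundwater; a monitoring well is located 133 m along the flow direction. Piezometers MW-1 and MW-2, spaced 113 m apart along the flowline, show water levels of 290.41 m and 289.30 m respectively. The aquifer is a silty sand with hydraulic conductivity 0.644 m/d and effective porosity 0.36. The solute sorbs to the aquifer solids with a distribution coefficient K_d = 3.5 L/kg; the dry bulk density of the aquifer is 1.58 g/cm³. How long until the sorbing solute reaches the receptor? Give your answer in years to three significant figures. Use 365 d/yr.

Hydraulic gradient i = (290.41 − 289.30) / 113 = 1.11 / 113 = 0.009823
q = Ki = 0.644 × 0.009823 = 0.006326 m/d
v = Ki/n = 0.644·0.009823/0.36 = 0.01757 m/d
Retardation R = 1 + ρ_b·K_d/n = 1 + 1.58×3.5/0.36 = 16.36
Contaminant velocity v_c = v/R = 0.01757/16.36 = 0.001074 m/d
t = L/v_c = 133/0.001074 = 123800 d
   = 123800/365 = 339 yr

339 years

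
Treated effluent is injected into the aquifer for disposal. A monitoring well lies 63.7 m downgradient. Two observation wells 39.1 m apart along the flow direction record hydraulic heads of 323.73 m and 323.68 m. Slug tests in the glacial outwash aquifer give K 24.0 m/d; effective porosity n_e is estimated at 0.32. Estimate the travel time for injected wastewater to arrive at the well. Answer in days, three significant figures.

664 days

Hydraulic gradient i = (323.73 − 323.68) / 39.1 = 0.05 / 39.1 = 0.001279
Darcy flux q = K·i = 24.0 × 0.001279 = 0.03069 m/d
Seepage velocity v = q / n = 0.03069 / 0.32 = 0.09591 m/d
t = L / v = 63.7 / 0.09591 = 664.2 d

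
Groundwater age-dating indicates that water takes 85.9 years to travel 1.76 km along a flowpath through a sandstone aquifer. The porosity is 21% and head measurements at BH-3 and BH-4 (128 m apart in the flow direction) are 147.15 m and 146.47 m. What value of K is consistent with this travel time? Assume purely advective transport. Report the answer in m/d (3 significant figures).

2.22 m/d

Hydraulic gradient i = (147.15 − 146.47) / 128 = 0.68 / 128 = 0.005313
t = 85.9 years = 31350 d
L = 1.76 km = 1760 m
v = L / t = 1760 / 31350 = 0.05613 m/d
K = v · n / i = 0.05613 × 0.21 / 0.005313 = 2.22 m/d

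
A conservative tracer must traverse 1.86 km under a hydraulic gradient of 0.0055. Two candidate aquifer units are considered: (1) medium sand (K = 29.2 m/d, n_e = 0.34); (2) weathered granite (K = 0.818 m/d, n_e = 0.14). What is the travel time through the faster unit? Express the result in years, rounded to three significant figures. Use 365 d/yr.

Unit 1 (medium sand): v = 29.2×0.0055/0.34 = 0.4724 m/d, t = 1860/0.4724 = 3938 d
Unit 2 (weathered granite): v = 0.818×0.0055/0.14 = 0.03214 m/d, t = 1860/0.03214 = 57880 d
Faster: 3938 d / 365 = 10.8 yr

10.8 years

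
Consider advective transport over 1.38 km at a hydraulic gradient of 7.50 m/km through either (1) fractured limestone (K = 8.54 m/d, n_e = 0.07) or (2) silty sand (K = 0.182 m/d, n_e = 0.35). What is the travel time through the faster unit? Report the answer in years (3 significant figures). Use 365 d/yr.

4.13 years

Unit 1 (fractured limestone): v = 8.54×0.0075/0.07 = 0.9150 m/d, t = 1380/0.9150 = 1508 d
Unit 2 (silty sand): v = 0.182×0.0075/0.35 = 0.003900 m/d, t = 1380/0.003900 = 353800 d
Faster: 1508 d / 365 = 4.13 yr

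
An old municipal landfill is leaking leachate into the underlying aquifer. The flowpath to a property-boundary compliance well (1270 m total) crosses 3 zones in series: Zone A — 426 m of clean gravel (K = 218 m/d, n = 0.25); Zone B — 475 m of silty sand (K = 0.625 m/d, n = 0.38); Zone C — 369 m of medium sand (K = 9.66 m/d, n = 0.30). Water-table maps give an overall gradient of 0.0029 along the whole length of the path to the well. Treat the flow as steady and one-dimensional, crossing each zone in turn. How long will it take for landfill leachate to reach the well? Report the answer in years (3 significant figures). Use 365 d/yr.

Steady 1-D flow in series ⇒ the Darcy flux q is identical in every zone and the zone head losses add (resistances L/K in series).
Σ(L/K) = 426/218 + 475/0.625 + 369/9.66 = 1.954 + 760.0 + 38.20 = 800.2 d
K_eq = L_total / Σ(L/K) = 1270 / 800.2 = 1.587 m/d
q = K_eq · i = 1.587 × 0.0029 = 0.004603 m/d (same in every zone)
Zone A: v = q/n = 0.004603/0.25 = 0.01841 m/d → t_A = 426/0.01841 = 23140 d
Zone B: v = q/n = 0.004603/0.38 = 0.01211 m/d → t_B = 475/0.01211 = 39210 d
Zone C: v = q/n = 0.004603/0.30 = 0.01534 m/d → t_C = 369/0.01534 = 24050 d
Total t = 23140 + 39210 + 24050 = 86400 d
   = 86400 / 365 = 237 yr

237 years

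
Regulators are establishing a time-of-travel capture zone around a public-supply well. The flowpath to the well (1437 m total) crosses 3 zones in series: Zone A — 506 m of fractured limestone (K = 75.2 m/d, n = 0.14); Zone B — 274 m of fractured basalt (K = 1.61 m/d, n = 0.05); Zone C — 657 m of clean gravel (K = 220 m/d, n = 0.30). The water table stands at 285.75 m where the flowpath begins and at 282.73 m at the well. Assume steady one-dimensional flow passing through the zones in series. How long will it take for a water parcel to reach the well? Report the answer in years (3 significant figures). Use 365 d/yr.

Total head drop ΔH = 285.75 − 282.73 = 3.02 m
Continuity: the same q passes through each zone, so ΔH = q·Σ(L_j/K_j) — the zones act as resistances in series.
Σ(L/K) = 506/75.2 + 274/1.61 + 657/220 = 6.729 + 170.2 + 2.986 = 179.9 d
q = ΔH / Σ(L/K) = 3.02 / 179.9 = 0.01679 m/d (same in every zone)
Zone A: v = q/n = 0.01679/0.14 = 0.1199 m/d → t_A = 506/0.1199 = 4220 d
Zone B: v = q/n = 0.01679/0.05 = 0.3357 m/d → t_B = 274/0.3357 = 816.1 d
Zone C: v = q/n = 0.01679/0.30 = 0.05596 m/d → t_C = 657/0.05596 = 11740 d
Total t = 4220 + 816.1 + 11740 = 16780 d
   = 16780 / 365 = 46.0 yr

46.0 years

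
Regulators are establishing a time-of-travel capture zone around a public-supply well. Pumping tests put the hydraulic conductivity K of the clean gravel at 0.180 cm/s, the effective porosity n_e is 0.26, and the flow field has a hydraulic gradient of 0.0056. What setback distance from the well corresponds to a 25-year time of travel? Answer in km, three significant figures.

30.6 km

K = 0.180 cm/s × 864 = 155.5 m/d
q = Ki = 155.5 × 0.0056 = 0.8709 m/d
v = Ki/n = 155.5·0.0056/0.26 = 3.350 m/d
T = 25 yr × 365 = 9125 d
L = v × T = 3.350 × 9125 = 30570 m
   = 30.6 km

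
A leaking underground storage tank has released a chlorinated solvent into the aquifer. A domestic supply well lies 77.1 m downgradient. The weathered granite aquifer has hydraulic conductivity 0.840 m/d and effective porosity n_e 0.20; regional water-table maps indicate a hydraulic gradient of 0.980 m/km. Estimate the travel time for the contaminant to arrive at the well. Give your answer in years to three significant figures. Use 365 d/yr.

51.3 years

Darcy flux q = K·i = 0.840 × 9.8e-4 = 8.232e-4 m/d
v_s = q/n_e = 8.232e-4/0.20 = 0.004116 m/d
t = L / v = 77.1 / 0.004116 = 18730 d
   = 18730 / 365 = 51.3 yr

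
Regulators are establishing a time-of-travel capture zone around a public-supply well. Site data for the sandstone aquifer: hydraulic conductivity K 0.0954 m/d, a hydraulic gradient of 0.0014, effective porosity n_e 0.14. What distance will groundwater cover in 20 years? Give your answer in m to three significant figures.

6.96 m

Specific discharge q = 0.0954 × 0.0014 = 1.336e-4 m/d
v_s = q/n_e = 1.336e-4/0.14 = 9.540e-4 m/d
T = 20 yr × 365 = 7300 d
L = v × T = 9.540e-4 × 7300 = 6.964 m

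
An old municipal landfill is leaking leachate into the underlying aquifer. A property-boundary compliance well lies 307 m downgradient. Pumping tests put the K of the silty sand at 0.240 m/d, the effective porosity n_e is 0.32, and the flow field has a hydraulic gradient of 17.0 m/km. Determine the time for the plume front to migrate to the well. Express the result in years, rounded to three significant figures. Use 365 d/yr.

Darcy flux q = K·i = 0.240 × 0.017 = 0.004080 m/d
v = Ki/n = 0.240·0.017/0.32 = 0.01275 m/d
t = L / v = 307 / 0.01275 = 24080 d
   = 24080 / 365 = 66.0 yr

66.0 years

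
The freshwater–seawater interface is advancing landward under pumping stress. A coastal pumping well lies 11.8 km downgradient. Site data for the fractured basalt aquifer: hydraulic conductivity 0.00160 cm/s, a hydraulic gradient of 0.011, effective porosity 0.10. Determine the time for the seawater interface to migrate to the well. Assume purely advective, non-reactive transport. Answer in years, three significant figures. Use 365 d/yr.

K = 0.00160 cm/s × 864 = 1.382 m/d
q = Ki = 1.382 × 0.011 = 0.01521 m/d
v_s = q/n_e = 0.01521/0.10 = 0.1521 m/d
L = 11.8 km = 11800 m
t = L / v = 11800 / 0.1521 = 77600 d
   = 77600 / 365 = 213 yr

213 years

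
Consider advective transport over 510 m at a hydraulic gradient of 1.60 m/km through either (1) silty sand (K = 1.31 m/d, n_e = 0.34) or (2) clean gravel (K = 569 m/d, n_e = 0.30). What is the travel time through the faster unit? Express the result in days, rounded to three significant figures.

168 days

Unit 1 (silty sand): v = 1.31×0.0016/0.34 = 0.006165 m/d, t = 510/0.006165 = 82730 d
Unit 2 (clean gravel): v = 569×0.0016/0.30 = 3.035 m/d, t = 510/3.035 = 168.1 d
Faster unit: t = 168 d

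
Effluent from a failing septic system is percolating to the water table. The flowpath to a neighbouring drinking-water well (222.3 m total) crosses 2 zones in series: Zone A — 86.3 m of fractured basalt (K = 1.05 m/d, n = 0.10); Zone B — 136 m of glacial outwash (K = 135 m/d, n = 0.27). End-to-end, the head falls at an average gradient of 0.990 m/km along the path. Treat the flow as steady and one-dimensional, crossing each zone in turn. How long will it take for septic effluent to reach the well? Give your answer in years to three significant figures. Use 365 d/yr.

47.0 years

Continuity: the same q passes through each zone, so ΔH = q·Σ(L_j/K_j) — the zones act as resistances in series.
Σ(L/K) = 86.3/1.05 + 136/135 = 82.19 + 1.007 = 83.20 d
K_eq = L_total / Σ(L/K) = 222.3 / 83.20 = 2.672 m/d
q = K_eq · i = 2.672 × 9.9e-4 = 0.002645 m/d (same in every zone)
Zone A: v = q/n = 0.002645/0.10 = 0.02645 m/d → t_A = 86.3/0.02645 = 3262 d
Zone B: v = q/n = 0.002645/0.27 = 0.009797 m/d → t_B = 136/0.009797 = 13880 d
Total t = 3262 + 13880 = 17140 d
   = 17140 / 365 = 47.0 yr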